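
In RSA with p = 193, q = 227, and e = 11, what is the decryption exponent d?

15779

φ(n) = (p−1)(q−1) = 192·226 = 43392.
Need d with 11·d ≡ 1 (mod 43392). Apply the extended Euclidean algorithm:
43392 = 3944×11 + 8
11 = 1×8 + 3
8 = 2×3 + 2
3 = 1×2 + 1
2 = 2×1 + 0
Back-substitute:
1 = 3 − 2
1 = −8 + 3·3
1 = 3·11 − 4·8
1 = −4·43392 + 15779·11
So 11·15779 ≡ 1 (mod 43392), hence d = 15779.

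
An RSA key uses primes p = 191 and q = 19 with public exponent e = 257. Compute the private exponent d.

173

φ(n) = (p−1)(q−1) = 190·18 = 3420.
Need d with 257·d ≡ 1 (mod 3420). Apply the extended Euclidean algorithm:
3420 = 13·257 + 79
257 = 3·79 + 20
79 = 3·20 + 19
20 = 1·19 + 1
19 = 19·1 + 0
Back-substitute:
1 = 20 − 19
1 = −79 + 4·20
1 = 4·257 − 13·79
1 = −13·3420 + 173·257
So 257·173 ≡ 1 (mod 3420), hence d = 173.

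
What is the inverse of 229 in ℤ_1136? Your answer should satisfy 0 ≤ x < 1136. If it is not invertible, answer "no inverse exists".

253

gcd(1136, 229) by repeated division:
1136 = 4×229 + 220
229 = 1×220 + 9
220 = 24×9 + 4
9 = 2×4 + 1
4 = 4×1 + 0
The gcd is 1. Working backward:
1 = 9 − 2·4
1 = −2·220 + 49·9
1 = 49·229 − 51·220
1 = −51·1136 + 253·229
So 229·253 ≡ 1 (mod 1136).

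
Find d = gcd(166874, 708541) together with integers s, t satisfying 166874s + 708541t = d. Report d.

Repeated division:
708541 = 4*166874 + 41045
166874 = 4*41045 + 2694
41045 = 15*2694 + 635
2694 = 4*635 + 154
635 = 4*154 + 19
154 = 8*19 + 2
19 = 9*2 + 1
2 = 2*1 + 0
gcd(166874, 708541) = 1.
Working backward:
1 = 19 − 9·2
1 = −9·154 + 73·19
1 = 73·635 − 301·154
1 = −301·2694 + 1277·635
1 = 1277·41045 − 19456·2694
1 = −19456·166874 + 79101·41045
1 = 79101·708541 − 335860·166874
So 1 = (79101)·708541 + (-335860)·166874.

1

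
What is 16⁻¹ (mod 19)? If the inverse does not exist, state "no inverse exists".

6

Apply the Euclidean algorithm to 19 and 16:
19 = 1×16 + 3
16 = 5×3 + 1
3 = 3×1 + 0
gcd = 1, so the inverse exists. Back-substitute:
1 = 16 − 5·3
1 = −5·19 + 6·16
So 16·6 ≡ 1 (mod 19).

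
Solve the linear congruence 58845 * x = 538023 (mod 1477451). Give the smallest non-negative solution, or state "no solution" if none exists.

First find gcd(58845, 1477451):
1477451 = 25·58845 + 6326
58845 = 9·6326 + 1911
6326 = 3·1911 + 593
1911 = 3·593 + 132
593 = 4·132 + 65
132 = 2·65 + 2
65 = 32·2 + 1
2 = 2·1 + 0
gcd = 1, so a unique solution mod 1477451 exists.
Back-substitute for the Bézout coefficients:
1 = 65 − 32·2
1 = −32·132 + 65·65
1 = 65·593 − 292·132
1 = −292·1911 + 941·593
1 = 941·6326 − 3115·1911
1 = −3115·58845 + 28976·6326
1 = 28976·1477451 − 727515·58845
So 58845·(-727515) ≡ 1 (mod 1477451), giving 58845⁻¹ ≡ 749936.
x ≡ 58845⁻¹·538023 ≡ 749936·538023 ≡ 1290585 (mod 1477451).

1290585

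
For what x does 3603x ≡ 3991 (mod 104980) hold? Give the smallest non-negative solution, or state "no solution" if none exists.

First find gcd(3603, 104980):
104980 = 29×3603 + 493
3603 = 7×493 + 152
493 = 3×152 + 37
152 = 4×37 + 4
37 = 9×4 + 1
4 = 4×1 + 0
gcd = 1, so a unique solution mod 104980 exists.
Back-substitute for the Bézout coefficients:
1 = 37 − 9·4
1 = −9·152 + 37·37
1 = 37·493 − 120·152
1 = −120·3603 + 877·493
1 = 877·104980 − 25553·3603
So 3603·(-25553) ≡ 1 (mod 104980), giving 3603⁻¹ ≡ 79427.
x ≡ 3603⁻¹·3991 ≡ 79427·3991 ≡ 58537 (mod 104980).

58537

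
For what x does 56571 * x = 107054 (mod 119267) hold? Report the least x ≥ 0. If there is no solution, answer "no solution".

First find gcd(56571, 119267):
119267 = 2×56571 + 6125
56571 = 9×6125 + 1446
6125 = 4×1446 + 341
1446 = 4×341 + 82
341 = 4×82 + 13
82 = 6×13 + 4
13 = 3×4 + 1
4 = 4×1 + 0
gcd = 1, so a unique solution mod 119267 exists.
Back-substitute for the Bézout coefficients:
1 = 13 − 3·4
1 = −3·82 + 19·13
1 = 19·341 − 79·82
1 = −79·1446 + 335·341
1 = 335·6125 − 1419·1446
1 = −1419·56571 + 13106·6125
1 = 13106·119267 − 27631·56571
So 56571·(-27631) ≡ 1 (mod 119267), giving 56571⁻¹ ≡ 91636.
x ≡ 56571⁻¹·107054 ≡ 91636·107054 ≡ 51060 (mod 119267).

51060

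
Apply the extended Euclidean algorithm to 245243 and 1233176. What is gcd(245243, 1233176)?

Apply Euclid's algorithm to 1233176 and 245243:
1233176 = 5·245243 + 6961
245243 = 35·6961 + 1608
6961 = 4·1608 + 529
1608 = 3·529 + 21
529 = 25·21 + 4
21 = 5·4 + 1
4 = 4·1 + 0
gcd(245243, 1233176) = 1.
Back-substituting:
1 = 21 − 5·4
1 = −5·529 + 126·21
1 = 126·1608 − 383·529
1 = −383·6961 + 1658·1608
1 = 1658·245243 − 58413·6961
1 = −58413·1233176 + 293723·245243
So 1 = (-58413)·1233176 + (293723)·245243.

1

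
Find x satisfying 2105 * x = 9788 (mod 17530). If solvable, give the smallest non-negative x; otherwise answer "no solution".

no solution

gcd(2105, 17530):
17530 = 8*2105 + 690
2105 = 3*690 + 35
690 = 19*35 + 25
35 = 1*25 + 10
25 = 2*10 + 5
10 = 2*5 + 0
gcd = 5, but 5 ∤ 9788, so the congruence has no solution.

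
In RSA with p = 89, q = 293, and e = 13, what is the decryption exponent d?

φ(n) = (p−1)(q−1) = 88·292 = 25696.
Need d with 13·d ≡ 1 (mod 25696). Apply the extended Euclidean algorithm:
25696 = 1976×13 + 8
13 = 1×8 + 5
8 = 1×5 + 3
5 = 1×3 + 2
3 = 1×2 + 1
2 = 2×1 + 0
Back-substitute:
1 = 3 − 2
1 = −5 + 2·3
1 = 2·8 − 3·5
1 = −3·13 + 5·8
1 = 5·25696 − 9883·13
So 13·(-9883) ≡ 1 (mod 25696), hence d ≡ -9883 ≡ 15813 (mod 25696).

15813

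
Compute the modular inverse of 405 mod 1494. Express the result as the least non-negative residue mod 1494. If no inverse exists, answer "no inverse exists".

Compute gcd(405, 1494):
1494 = 3·405 + 279
405 = 1·279 + 126
279 = 2·126 + 27
126 = 4·27 + 18
27 = 1·18 + 9
18 = 2·9 + 0
The gcd is 9, not 1, hence no inverse exists.

no inverse exists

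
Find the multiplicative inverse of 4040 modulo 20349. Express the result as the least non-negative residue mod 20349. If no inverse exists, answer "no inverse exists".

Extended Euclidean algorithm:
20349 = 5·4040 + 149
4040 = 27·149 + 17
149 = 8·17 + 13
17 = 1·13 + 4
13 = 3·4 + 1
4 = 4·1 + 0
gcd = 1, so the inverse exists. Back-substitute:
1 = 13 − 3·4
1 = −3·17 + 4·13
1 = 4·149 − 35·17
1 = −35·4040 + 949·149
1 = 949·20349 − 4780·4040
Thus 4040·(-4780) ≡ 1 (mod 20349); reducing, -4780 mod 20349 = 15569.

15569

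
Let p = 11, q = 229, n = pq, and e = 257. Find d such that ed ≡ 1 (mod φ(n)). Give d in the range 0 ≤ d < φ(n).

φ(n) = (p−1)(q−1) = 10·228 = 2280.
Need d with 257·d ≡ 1 (mod 2280). Apply the extended Euclidean algorithm:
2280 = 8×257 + 224
257 = 1×224 + 33
224 = 6×33 + 26
33 = 1×26 + 7
26 = 3×7 + 5
7 = 1×5 + 2
5 = 2×2 + 1
2 = 2×1 + 0
Back-substitute:
1 = 5 − 2·2
1 = −2·7 + 3·5
1 = 3·26 − 11·7
1 = −11·33 + 14·26
1 = 14·224 − 95·33
1 = −95·257 + 109·224
1 = 109·2280 − 967·257
So 257·(-967) ≡ 1 (mod 2280), hence d ≡ -967 ≡ 1313 (mod 2280).

1313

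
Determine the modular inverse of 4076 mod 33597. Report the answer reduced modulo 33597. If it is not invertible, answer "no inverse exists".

25478

Extended Euclidean algorithm:
33597 = 8×4076 + 989
4076 = 4×989 + 120
989 = 8×120 + 29
120 = 4×29 + 4
29 = 7×4 + 1
4 = 4×1 + 0
The gcd is 1. Working backward:
1 = 29 − 7·4
1 = −7·120 + 29·29
1 = 29·989 − 239·120
1 = −239·4076 + 985·989
1 = 985·33597 − 8119·4076
So 4076·(-8119) ≡ 1 (mod 33597), and -8119 ≡ 25478 (mod 33597).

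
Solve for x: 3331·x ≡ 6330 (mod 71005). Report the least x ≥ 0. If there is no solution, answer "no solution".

24665

First find gcd(3331, 71005):
71005 = 21·3331 + 1054
3331 = 3·1054 + 169
1054 = 6·169 + 40
169 = 4·40 + 9
40 = 4·9 + 4
9 = 2·4 + 1
4 = 4·1 + 0
gcd = 1, so a unique solution mod 71005 exists.
Back-substitute for the Bézout coefficients:
1 = 9 − 2·4
1 = −2·40 + 9·9
1 = 9·169 − 38·40
1 = −38·1054 + 237·169
1 = 237·3331 − 749·1054
1 = −749·71005 + 15966·3331
So 3331·(15966) ≡ 1 (mod 71005), giving 3331⁻¹ ≡ 15966.
x ≡ 3331⁻¹·6330 ≡ 15966·6330 ≡ 24665 (mod 71005).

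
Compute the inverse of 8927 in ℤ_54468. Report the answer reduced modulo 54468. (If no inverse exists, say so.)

47915

Run Euclid on (54468, 8927):
54468 = 6×8927 + 906
8927 = 9×906 + 773
906 = 1×773 + 133
773 = 5×133 + 108
133 = 1×108 + 25
108 = 4×25 + 8
25 = 3×8 + 1
8 = 8×1 + 0
Since gcd(8927, 54468) = 1, back-substitute to write 1 as a combination:
1 = 25 − 3·8
1 = −3·108 + 13·25
1 = 13·133 − 16·108
1 = −16·773 + 93·133
1 = 93·906 − 109·773
1 = −109·8927 + 1074·906
1 = 1074·54468 − 6553·8927
Hence 8927⁻¹ ≡ -6553 ≡ 47915 (mod 54468).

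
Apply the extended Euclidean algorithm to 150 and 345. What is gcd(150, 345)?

Repeated division:
345 = 2×150 + 45
150 = 3×45 + 15
45 = 3×15 + 0
gcd(150, 345) = 15.
Working backward:
15 = 150 − 3·45
15 = −3·345 + 7·150
So 15 = (-3)·345 + (7)·150.

15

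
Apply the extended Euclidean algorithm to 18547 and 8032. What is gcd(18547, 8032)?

1

Euclidean algorithm:
18547 = 2*8032 + 2483
8032 = 3*2483 + 583
2483 = 4*583 + 151
583 = 3*151 + 130
151 = 1*130 + 21
130 = 6*21 + 4
21 = 5*4 + 1
4 = 4*1 + 0
gcd(18547, 8032) = 1.
Back-substituting:
1 = 21 − 5·4
1 = −5·130 + 31·21
1 = 31·151 − 36·130
1 = −36·583 + 139·151
1 = 139·2483 − 592·583
1 = −592·8032 + 1915·2483
1 = 1915·18547 − 4422·8032
So 1 = (1915)·18547 + (-4422)·8032.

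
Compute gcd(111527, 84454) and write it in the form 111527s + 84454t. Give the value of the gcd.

Apply Euclid's algorithm to 111527 and 84454:
111527 = 1·84454 + 27073
84454 = 3·27073 + 3235
27073 = 8·3235 + 1193
3235 = 2·1193 + 849
1193 = 1·849 + 344
849 = 2·344 + 161
344 = 2·161 + 22
161 = 7·22 + 7
22 = 3·7 + 1
7 = 7·1 + 0
gcd(111527, 84454) = 1.
Express as a combination:
1 = 22 − 3·7
1 = −3·161 + 22·22
1 = 22·344 − 47·161
1 = −47·849 + 116·344
1 = 116·1193 − 163·849
1 = −163·3235 + 442·1193
1 = 442·27073 − 3699·3235
1 = −3699·84454 + 11539·27073
1 = 11539·111527 − 15238·84454
So 1 = (11539)·111527 + (-15238)·84454.

1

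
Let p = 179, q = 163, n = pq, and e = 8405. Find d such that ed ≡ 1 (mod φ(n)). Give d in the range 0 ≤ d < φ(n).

20753

φ(n) = (p−1)(q−1) = 178·162 = 28836.
Need d with 8405·d ≡ 1 (mod 28836). Apply the extended Euclidean algorithm:
28836 = 3×8405 + 3621
8405 = 2×3621 + 1163
3621 = 3×1163 + 132
1163 = 8×132 + 107
132 = 1×107 + 25
107 = 4×25 + 7
25 = 3×7 + 4
7 = 1×4 + 3
4 = 1×3 + 1
3 = 3×1 + 0
Back-substitute:
1 = 4 − 3
1 = −7 + 2·4
1 = 2·25 − 7·7
1 = −7·107 + 30·25
1 = 30·132 − 37·107
1 = −37·1163 + 326·132
1 = 326·3621 − 1015·1163
1 = −1015·8405 + 2356·3621
1 = 2356·28836 − 8083·8405
So 8405·(-8083) ≡ 1 (mod 28836), hence d ≡ -8083 ≡ 20753 (mod 28836).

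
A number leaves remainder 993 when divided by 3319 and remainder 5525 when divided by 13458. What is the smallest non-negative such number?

Write x = 993 + 3319·k. Then 3319·k ≡ 5525 − 993 ≡ 4532 (mod 13458).
Need 3319⁻¹ mod 13458. Extended Euclid on (13458, 3319):
13458 = 4·3319 + 182
3319 = 18·182 + 43
182 = 4·43 + 10
43 = 4·10 + 3
10 = 3·3 + 1
3 = 3·1 + 0
Back-substitute:
1 = 10 − 3·3
1 = −3·43 + 13·10
1 = 13·182 − 55·43
1 = −55·3319 + 1003·182
1 = 1003·13458 − 4067·3319
3319⁻¹ ≡ 9391 (mod 13458), so k ≡ 9391·4532 ≡ 5816 (mod 13458).
x = 993 + 3319·5816 = 19304297.

19304297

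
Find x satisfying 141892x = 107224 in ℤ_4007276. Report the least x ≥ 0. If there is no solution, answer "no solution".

726830

First find gcd(141892, 4007276):
4007276 = 28·141892 + 34300
141892 = 4·34300 + 4692
34300 = 7·4692 + 1456
4692 = 3·1456 + 324
1456 = 4·324 + 160
324 = 2·160 + 4
160 = 40·4 + 0
gcd = 4 and 4 | 107224, so solutions exist. Divide through by 4: 35473x ≡ 26806 (mod 1001819).
Now find 35473⁻¹ mod 1001819:
1001819 = 28·35473 + 8575
35473 = 4·8575 + 1173
8575 = 7·1173 + 364
1173 = 3·364 + 81
364 = 4·81 + 40
81 = 2·40 + 1
40 = 40·1 + 0
Back-substitute:
1 = 81 − 2·40
1 = −2·364 + 9·81
1 = 9·1173 − 29·364
1 = −29·8575 + 212·1173
1 = 212·35473 − 877·8575
1 = −877·1001819 + 24768·35473
So 35473⁻¹ ≡ 24768 (mod 1001819).
Then x ≡ 24768·26806 ≡ 726830 (mod 1001819); the smallest non-negative solution is x = 726830.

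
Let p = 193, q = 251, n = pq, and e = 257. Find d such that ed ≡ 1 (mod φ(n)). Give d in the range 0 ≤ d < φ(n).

11393

φ(n) = (p−1)(q−1) = 192·250 = 48000.
Need d with 257·d ≡ 1 (mod 48000). Apply the extended Euclidean algorithm:
48000 = 186*257 + 198
257 = 1*198 + 59
198 = 3*59 + 21
59 = 2*21 + 17
21 = 1*17 + 4
17 = 4*4 + 1
4 = 4*1 + 0
Back-substitute:
1 = 17 − 4·4
1 = −4·21 + 5·17
1 = 5·59 − 14·21
1 = −14·198 + 47·59
1 = 47·257 − 61·198
1 = −61·48000 + 11393·257
So 257·11393 ≡ 1 (mod 48000), hence d = 11393.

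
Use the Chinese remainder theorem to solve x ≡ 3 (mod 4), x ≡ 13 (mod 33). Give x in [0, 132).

Write x = 3 + 4·k. Then 4·k ≡ 13 − 3 ≡ 10 (mod 33).
Need 4⁻¹ mod 33. Extended Euclid on (33, 4):
33 = 8·4 + 1
4 = 4·1 + 0
Back-substitute:
1 = 33 − 8·4
4⁻¹ ≡ 25 (mod 33), so k ≡ 25·10 ≡ 19 (mod 33).
x = 3 + 4·19 = 79.

79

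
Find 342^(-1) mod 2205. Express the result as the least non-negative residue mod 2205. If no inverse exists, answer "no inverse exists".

Euclidean algorithm on 2205, 342:
2205 = 6·342 + 153
342 = 2·153 + 36
153 = 4·36 + 9
36 = 4·9 + 0
The gcd is 9, not 1, hence no inverse exists.

no inverse exists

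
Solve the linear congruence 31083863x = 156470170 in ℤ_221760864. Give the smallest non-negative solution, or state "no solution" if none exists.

169970390

First find gcd(31083863, 221760864):
221760864 = 7*31083863 + 4173823
31083863 = 7*4173823 + 1867102
4173823 = 2*1867102 + 439619
1867102 = 4*439619 + 108626
439619 = 4*108626 + 5115
108626 = 21*5115 + 1211
5115 = 4*1211 + 271
1211 = 4*271 + 127
271 = 2*127 + 17
127 = 7*17 + 8
17 = 2*8 + 1
8 = 8*1 + 0
gcd = 1, so a unique solution mod 221760864 exists.
Back-substitute for the Bézout coefficients:
1 = 17 − 2·8
1 = −2·127 + 15·17
1 = 15·271 − 32·127
1 = −32·1211 + 143·271
1 = 143·5115 − 604·1211
1 = −604·108626 + 12827·5115
1 = 12827·439619 − 51912·108626
1 = −51912·1867102 + 220475·439619
1 = 220475·4173823 − 492862·1867102
1 = −492862·31083863 + 3670509·4173823
1 = 3670509·221760864 − 26186425·31083863
So 31083863·(-26186425) ≡ 1 (mod 221760864), giving 31083863⁻¹ ≡ 195574439.
x ≡ 31083863⁻¹·156470170 ≡ 195574439·156470170 ≡ 169970390 (mod 221760864).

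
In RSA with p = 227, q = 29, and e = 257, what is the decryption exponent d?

φ(n) = (p−1)(q−1) = 226·28 = 6328.
Need d with 257·d ≡ 1 (mod 6328). Apply the extended Euclidean algorithm:
6328 = 24·257 + 160
257 = 1·160 + 97
160 = 1·97 + 63
97 = 1·63 + 34
63 = 1·34 + 29
34 = 1·29 + 5
29 = 5·5 + 4
5 = 1·4 + 1
4 = 4·1 + 0
Back-substitute:
1 = 5 − 4
1 = −29 + 6·5
1 = 6·34 − 7·29
1 = −7·63 + 13·34
1 = 13·97 − 20·63
1 = −20·160 + 33·97
1 = 33·257 − 53·160
1 = −53·6328 + 1305·257
So 257·1305 ≡ 1 (mod 6328), hence d = 1305.

1305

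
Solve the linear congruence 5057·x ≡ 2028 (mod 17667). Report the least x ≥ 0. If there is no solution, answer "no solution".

762

First find gcd(5057, 17667):
17667 = 3*5057 + 2496
5057 = 2*2496 + 65
2496 = 38*65 + 26
65 = 2*26 + 13
26 = 2*13 + 0
gcd = 13 and 13 | 2028, so solutions exist. Divide through by 13: 389x ≡ 156 (mod 1359).
Now find 389⁻¹ mod 1359:
1359 = 3·389 + 192
389 = 2·192 + 5
192 = 38·5 + 2
5 = 2·2 + 1
2 = 2·1 + 0
Back-substitute:
1 = 5 − 2·2
1 = −2·192 + 77·5
1 = 77·389 − 156·192
1 = −156·1359 + 545·389
So 389⁻¹ ≡ 545 (mod 1359).
Then x ≡ 545·156 ≡ 762 (mod 1359); the smallest non-negative solution is x = 762.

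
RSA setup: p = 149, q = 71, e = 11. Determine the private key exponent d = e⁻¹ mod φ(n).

φ(n) = (p−1)(q−1) = 148·70 = 10360.
Need d with 11·d ≡ 1 (mod 10360). Apply the extended Euclidean algorithm:
10360 = 941*11 + 9
11 = 1*9 + 2
9 = 4*2 + 1
2 = 2*1 + 0
Back-substitute:
1 = 9 − 4·2
1 = −4·11 + 5·9
1 = 5·10360 − 4709·11
So 11·(-4709) ≡ 1 (mod 10360), hence d ≡ -4709 ≡ 5651 (mod 10360).

5651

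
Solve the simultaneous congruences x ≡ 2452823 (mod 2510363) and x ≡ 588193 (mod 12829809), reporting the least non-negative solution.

Write x = 2452823 + 2510363·k. Then 2510363·k ≡ 588193 − 2452823 ≡ 10965179 (mod 12829809).
Need 2510363⁻¹ mod 12829809. Extended Euclid on (12829809, 2510363):
12829809 = 5×2510363 + 277994
2510363 = 9×277994 + 8417
277994 = 33×8417 + 233
8417 = 36×233 + 29
233 = 8×29 + 1
29 = 29×1 + 0
Back-substitute:
1 = 233 − 8·29
1 = −8·8417 + 289·233
1 = 289·277994 − 9545·8417
1 = −9545·2510363 + 86194·277994
1 = 86194·12829809 − 440515·2510363
2510363⁻¹ ≡ 12389294 (mod 12829809), so k ≡ 12389294·10965179 ≡ 7452652 (mod 12829809).
x = 2452823 + 2510363·7452652 = 18708864285499.

18708864285499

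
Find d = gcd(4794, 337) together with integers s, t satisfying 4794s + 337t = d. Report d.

Repeated division:
4794 = 14*337 + 76
337 = 4*76 + 33
76 = 2*33 + 10
33 = 3*10 + 3
10 = 3*3 + 1
3 = 3*1 + 0
gcd(4794, 337) = 1.
Back-substituting:
1 = 10 − 3·3
1 = −3·33 + 10·10
1 = 10·76 − 23·33
1 = −23·337 + 102·76
1 = 102·4794 − 1451·337
So 1 = (102)·4794 + (-1451)·337.

1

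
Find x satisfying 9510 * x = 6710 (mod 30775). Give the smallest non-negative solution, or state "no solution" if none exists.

4926

First find gcd(9510, 30775):
30775 = 3·9510 + 2245
9510 = 4·2245 + 530
2245 = 4·530 + 125
530 = 4·125 + 30
125 = 4·30 + 5
30 = 6·5 + 0
gcd = 5 and 5 | 6710, so solutions exist. Divide through by 5: 1902x ≡ 1342 (mod 6155).
Now find 1902⁻¹ mod 6155:
6155 = 3×1902 + 449
1902 = 4×449 + 106
449 = 4×106 + 25
106 = 4×25 + 6
25 = 4×6 + 1
6 = 6×1 + 0
Back-substitute:
1 = 25 − 4·6
1 = −4·106 + 17·25
1 = 17·449 − 72·106
1 = −72·1902 + 305·449
1 = 305·6155 − 987·1902
So 1902·(-987) ≡ 1 (mod 6155), i.e. 1902⁻¹ ≡ 5168.
Then x ≡ 5168·1342 ≡ 4926 (mod 6155); the smallest non-negative solution is x = 4926.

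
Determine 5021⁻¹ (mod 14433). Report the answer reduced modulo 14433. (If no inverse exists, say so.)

gcd(14433, 5021) by repeated division:
14433 = 2*5021 + 4391
5021 = 1*4391 + 630
4391 = 6*630 + 611
630 = 1*611 + 19
611 = 32*19 + 3
19 = 6*3 + 1
3 = 3*1 + 0
The gcd is 1. Working backward:
1 = 19 − 6·3
1 = −6·611 + 193·19
1 = 193·630 − 199·611
1 = −199·4391 + 1387·630
1 = 1387·5021 − 1586·4391
1 = −1586·14433 + 4559·5021
So 5021·4559 ≡ 1 (mod 14433).

4559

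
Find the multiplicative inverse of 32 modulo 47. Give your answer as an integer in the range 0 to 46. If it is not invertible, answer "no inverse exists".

gcd(47, 32) by repeated division:
47 = 1×32 + 15
32 = 2×15 + 2
15 = 7×2 + 1
2 = 2×1 + 0
The gcd is 1. Working backward:
1 = 15 − 7·2
1 = −7·32 + 15·15
1 = 15·47 − 22·32
Hence 32⁻¹ ≡ -22 ≡ 25 (mod 47).

25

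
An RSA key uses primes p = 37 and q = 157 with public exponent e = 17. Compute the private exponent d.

4625

φ(n) = (p−1)(q−1) = 36·156 = 5616.
Need d with 17·d ≡ 1 (mod 5616). Apply the extended Euclidean algorithm:
5616 = 330×17 + 6
17 = 2×6 + 5
6 = 1×5 + 1
5 = 5×1 + 0
Back-substitute:
1 = 6 − 5
1 = −17 + 3·6
1 = 3·5616 − 991·17
So 17·(-991) ≡ 1 (mod 5616), hence d ≡ -991 ≡ 4625 (mod 5616).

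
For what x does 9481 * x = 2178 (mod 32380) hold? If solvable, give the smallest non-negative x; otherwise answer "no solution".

1158

First find gcd(9481, 32380):
32380 = 3×9481 + 3937
9481 = 2×3937 + 1607
3937 = 2×1607 + 723
1607 = 2×723 + 161
723 = 4×161 + 79
161 = 2×79 + 3
79 = 26×3 + 1
3 = 3×1 + 0
gcd = 1, so a unique solution mod 32380 exists.
Back-substitute for the Bézout coefficients:
1 = 79 − 26·3
1 = −26·161 + 53·79
1 = 53·723 − 238·161
1 = −238·1607 + 529·723
1 = 529·3937 − 1296·1607
1 = −1296·9481 + 3121·3937
1 = 3121·32380 − 10659·9481
So 9481·(-10659) ≡ 1 (mod 32380), giving 9481⁻¹ ≡ 21721.
x ≡ 9481⁻¹·2178 ≡ 21721·2178 ≡ 1158 (mod 32380).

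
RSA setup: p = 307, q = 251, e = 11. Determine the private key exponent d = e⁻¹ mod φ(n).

φ(n) = (p−1)(q−1) = 306·250 = 76500.
Need d with 11·d ≡ 1 (mod 76500). Apply the extended Euclidean algorithm:
76500 = 6954*11 + 6
11 = 1*6 + 5
6 = 1*5 + 1
5 = 5*1 + 0
Back-substitute:
1 = 6 − 5
1 = −11 + 2·6
1 = 2·76500 − 13909·11
So 11·(-13909) ≡ 1 (mod 76500), hence d ≡ -13909 ≡ 62591 (mod 76500).

62591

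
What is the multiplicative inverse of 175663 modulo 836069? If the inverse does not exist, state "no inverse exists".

205168

gcd(836069, 175663) by repeated division:
836069 = 4·175663 + 133417
175663 = 1·133417 + 42246
133417 = 3·42246 + 6679
42246 = 6·6679 + 2172
6679 = 3·2172 + 163
2172 = 13·163 + 53
163 = 3·53 + 4
53 = 13·4 + 1
4 = 4·1 + 0
gcd = 1, so the inverse exists. Back-substitute:
1 = 53 − 13·4
1 = −13·163 + 40·53
1 = 40·2172 − 533·163
1 = −533·6679 + 1639·2172
1 = 1639·42246 − 10367·6679
1 = −10367·133417 + 32740·42246
1 = 32740·175663 − 43107·133417
1 = −43107·836069 + 205168·175663
So 175663·205168 ≡ 1 (mod 836069).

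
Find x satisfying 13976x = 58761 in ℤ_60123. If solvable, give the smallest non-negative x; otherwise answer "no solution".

First find gcd(13976, 60123):
60123 = 4·13976 + 4219
13976 = 3·4219 + 1319
4219 = 3·1319 + 262
1319 = 5·262 + 9
262 = 29·9 + 1
9 = 9·1 + 0
gcd = 1, so a unique solution mod 60123 exists.
Back-substitute for the Bézout coefficients:
1 = 262 − 29·9
1 = −29·1319 + 146·262
1 = 146·4219 − 467·1319
1 = −467·13976 + 1547·4219
1 = 1547·60123 − 6655·13976
So 13976·(-6655) ≡ 1 (mod 60123), giving 13976⁻¹ ≡ 53468.
x ≡ 13976⁻¹·58761 ≡ 53468·58761 ≡ 45660 (mod 60123).

45660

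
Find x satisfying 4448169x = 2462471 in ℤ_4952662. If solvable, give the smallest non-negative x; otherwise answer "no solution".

First find gcd(4448169, 4952662):
4952662 = 1*4448169 + 504493
4448169 = 8*504493 + 412225
504493 = 1*412225 + 92268
412225 = 4*92268 + 43153
92268 = 2*43153 + 5962
43153 = 7*5962 + 1419
5962 = 4*1419 + 286
1419 = 4*286 + 275
286 = 1*275 + 11
275 = 25*11 + 0
gcd = 11 and 11 | 2462471, so solutions exist. Divide through by 11: 404379x ≡ 223861 (mod 450242).
Now find 404379⁻¹ mod 450242:
450242 = 1·404379 + 45863
404379 = 8·45863 + 37475
45863 = 1·37475 + 8388
37475 = 4·8388 + 3923
8388 = 2·3923 + 542
3923 = 7·542 + 129
542 = 4·129 + 26
129 = 4·26 + 25
26 = 1·25 + 1
25 = 25·1 + 0
Back-substitute:
1 = 26 − 25
1 = −129 + 5·26
1 = 5·542 − 21·129
1 = −21·3923 + 152·542
1 = 152·8388 − 325·3923
1 = −325·37475 + 1452·8388
1 = 1452·45863 − 1777·37475
1 = −1777·404379 + 15668·45863
1 = 15668·450242 − 17445·404379
So 404379·(-17445) ≡ 1 (mod 450242), i.e. 404379⁻¹ ≡ 432797.
Then x ≡ 432797·223861 ≡ 143963 (mod 450242); the smallest non-negative solution is x = 143963.

143963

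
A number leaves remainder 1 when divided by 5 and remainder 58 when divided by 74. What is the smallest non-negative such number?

Write x = 1 + 5·k. Then 5·k ≡ 58 − 1 ≡ 57 (mod 74).
Need 5⁻¹ mod 74. Extended Euclid on (74, 5):
74 = 14×5 + 4
5 = 1×4 + 1
4 = 4×1 + 0
Back-substitute:
1 = 5 − 4
1 = −74 + 15·5
5⁻¹ ≡ 15 (mod 74), so k ≡ 15·57 ≡ 41 (mod 74).
x = 1 + 5·41 = 206.

206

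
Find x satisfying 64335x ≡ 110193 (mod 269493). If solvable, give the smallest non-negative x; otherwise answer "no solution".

82100

First find gcd(64335, 269493):
269493 = 4*64335 + 12153
64335 = 5*12153 + 3570
12153 = 3*3570 + 1443
3570 = 2*1443 + 684
1443 = 2*684 + 75
684 = 9*75 + 9
75 = 8*9 + 3
9 = 3*3 + 0
gcd = 3 and 3 | 110193, so solutions exist. Divide through by 3: 21445x ≡ 36731 (mod 89831).
Now find 21445⁻¹ mod 89831:
89831 = 4×21445 + 4051
21445 = 5×4051 + 1190
4051 = 3×1190 + 481
1190 = 2×481 + 228
481 = 2×228 + 25
228 = 9×25 + 3
25 = 8×3 + 1
3 = 3×1 + 0
Back-substitute:
1 = 25 − 8·3
1 = −8·228 + 73·25
1 = 73·481 − 154·228
1 = −154·1190 + 381·481
1 = 381·4051 − 1297·1190
1 = −1297·21445 + 6866·4051
1 = 6866·89831 − 28761·21445
So 21445·(-28761) ≡ 1 (mod 89831), i.e. 21445⁻¹ ≡ 61070.
Then x ≡ 61070·36731 ≡ 82100 (mod 89831); the smallest non-negative solution is x = 82100.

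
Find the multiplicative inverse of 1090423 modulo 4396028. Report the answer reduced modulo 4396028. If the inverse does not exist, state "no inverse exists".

gcd(4396028, 1090423) by repeated division:
4396028 = 4·1090423 + 34336
1090423 = 31·34336 + 26007
34336 = 1·26007 + 8329
26007 = 3·8329 + 1020
8329 = 8·1020 + 169
1020 = 6·169 + 6
169 = 28·6 + 1
6 = 6·1 + 0
Since gcd(1090423, 4396028) = 1, back-substitute to write 1 as a combination:
1 = 169 − 28·6
1 = −28·1020 + 169·169
1 = 169·8329 − 1380·1020
1 = −1380·26007 + 4309·8329
1 = 4309·34336 − 5689·26007
1 = −5689·1090423 + 180668·34336
1 = 180668·4396028 − 728361·1090423
Hence 1090423⁻¹ ≡ -728361 ≡ 3667667 (mod 4396028).

3667667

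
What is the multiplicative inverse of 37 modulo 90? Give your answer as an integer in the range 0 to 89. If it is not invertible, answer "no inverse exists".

Extended Euclidean algorithm:
90 = 2×37 + 16
37 = 2×16 + 5
16 = 3×5 + 1
5 = 5×1 + 0
The gcd is 1. Working backward:
1 = 16 − 3·5
1 = −3·37 + 7·16
1 = 7·90 − 17·37
So 37·(-17) ≡ 1 (mod 90), and -17 ≡ 73 (mod 90).

73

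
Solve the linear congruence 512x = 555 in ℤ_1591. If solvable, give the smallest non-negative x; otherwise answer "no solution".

First find gcd(512, 1591):
1591 = 3·512 + 55
512 = 9·55 + 17
55 = 3·17 + 4
17 = 4·4 + 1
4 = 4·1 + 0
gcd = 1, so a unique solution mod 1591 exists.
Back-substitute for the Bézout coefficients:
1 = 17 − 4·4
1 = −4·55 + 13·17
1 = 13·512 − 121·55
1 = −121·1591 + 376·512
So 512·(376) ≡ 1 (mod 1591), giving 512⁻¹ ≡ 376.
x ≡ 512⁻¹·555 ≡ 376·555 ≡ 259 (mod 1591).

259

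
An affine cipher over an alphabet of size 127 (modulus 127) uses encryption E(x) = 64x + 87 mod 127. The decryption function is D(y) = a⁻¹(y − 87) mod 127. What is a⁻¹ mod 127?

Apply the Euclidean algorithm to 127 and 64:
127 = 1×64 + 63
64 = 1×63 + 1
63 = 63×1 + 0
The gcd is 1. Working backward:
1 = 64 − 63
1 = −127 + 2·64
So 64·2 ≡ 1 (mod 127).

2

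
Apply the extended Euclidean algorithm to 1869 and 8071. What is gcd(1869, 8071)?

Repeated division:
8071 = 4·1869 + 595
1869 = 3·595 + 84
595 = 7·84 + 7
84 = 12·7 + 0
gcd(1869, 8071) = 7.
Express as a combination:
7 = 595 − 7·84
7 = −7·1869 + 22·595
7 = 22·8071 − 95·1869
So 7 = (22)·8071 + (-95)·1869.

7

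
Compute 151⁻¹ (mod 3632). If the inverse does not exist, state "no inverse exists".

gcd(3632, 151) by repeated division:
3632 = 24×151 + 8
151 = 18×8 + 7
8 = 1×7 + 1
7 = 7×1 + 0
gcd = 1, so the inverse exists. Back-substitute:
1 = 8 − 7
1 = −151 + 19·8
1 = 19·3632 − 457·151
Hence 151⁻¹ ≡ -457 ≡ 3175 (mod 3632).

3175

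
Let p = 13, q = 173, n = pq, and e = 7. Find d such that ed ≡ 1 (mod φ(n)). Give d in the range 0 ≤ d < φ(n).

295

φ(n) = (p−1)(q−1) = 12·172 = 2064.
Need d with 7·d ≡ 1 (mod 2064). Apply the extended Euclidean algorithm:
2064 = 294×7 + 6
7 = 1×6 + 1
6 = 6×1 + 0
Back-substitute:
1 = 7 − 6
1 = −2064 + 295·7
So 7·295 ≡ 1 (mod 2064), hence d = 295.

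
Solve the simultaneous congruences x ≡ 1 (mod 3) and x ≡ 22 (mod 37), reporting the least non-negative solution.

Write x = 1 + 3·k. Then 3·k ≡ 22 − 1 ≡ 21 (mod 37).
Need 3⁻¹ mod 37. Extended Euclid on (37, 3):
37 = 12·3 + 1
3 = 3·1 + 0
Back-substitute:
1 = 37 − 12·3
3⁻¹ ≡ 25 (mod 37), so k ≡ 25·21 ≡ 7 (mod 37).
x = 1 + 3·7 = 22.

22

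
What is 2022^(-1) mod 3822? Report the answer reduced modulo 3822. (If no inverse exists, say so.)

no inverse exists

Euclidean algorithm on 3822, 2022:
3822 = 1·2022 + 1800
2022 = 1·1800 + 222
1800 = 8·222 + 24
222 = 9·24 + 6
24 = 4·6 + 0
The gcd is 6, not 1, hence no inverse exists.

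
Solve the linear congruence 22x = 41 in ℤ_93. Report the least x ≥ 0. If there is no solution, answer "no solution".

23

First find gcd(22, 93):
93 = 4*22 + 5
22 = 4*5 + 2
5 = 2*2 + 1
2 = 2*1 + 0
gcd = 1, so a unique solution mod 93 exists.
Back-substitute for the Bézout coefficients:
1 = 5 − 2·2
1 = −2·22 + 9·5
1 = 9·93 − 38·22
So 22·(-38) ≡ 1 (mod 93), giving 22⁻¹ ≡ 55.
x ≡ 22⁻¹·41 ≡ 55·41 ≡ 23 (mod 93).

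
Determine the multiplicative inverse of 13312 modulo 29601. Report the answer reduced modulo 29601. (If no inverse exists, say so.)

Compute gcd(13312, 29601):
29601 = 2·13312 + 2977
13312 = 4·2977 + 1404
2977 = 2·1404 + 169
1404 = 8·169 + 52
169 = 3·52 + 13
52 = 4·13 + 0
Since gcd = 13 > 1, 13312 is not a unit mod 29601.

no inverse exists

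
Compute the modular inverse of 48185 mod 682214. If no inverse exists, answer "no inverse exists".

Apply the Euclidean algorithm to 682214 and 48185:
682214 = 14*48185 + 7624
48185 = 6*7624 + 2441
7624 = 3*2441 + 301
2441 = 8*301 + 33
301 = 9*33 + 4
33 = 8*4 + 1
4 = 4*1 + 0
Since gcd(48185, 682214) = 1, back-substitute to write 1 as a combination:
1 = 33 − 8·4
1 = −8·301 + 73·33
1 = 73·2441 − 592·301
1 = −592·7624 + 1849·2441
1 = 1849·48185 − 11686·7624
1 = −11686·682214 + 165453·48185
So 48185·165453 ≡ 1 (mod 682214).

165453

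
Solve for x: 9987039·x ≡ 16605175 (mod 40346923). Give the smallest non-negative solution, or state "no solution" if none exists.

20274120

First find gcd(9987039, 40346923):
40346923 = 4·9987039 + 398767
9987039 = 25·398767 + 17864
398767 = 22·17864 + 5759
17864 = 3·5759 + 587
5759 = 9·587 + 476
587 = 1·476 + 111
476 = 4·111 + 32
111 = 3·32 + 15
32 = 2·15 + 2
15 = 7·2 + 1
2 = 2·1 + 0
gcd = 1, so a unique solution mod 40346923 exists.
Back-substitute for the Bézout coefficients:
1 = 15 − 7·2
1 = −7·32 + 15·15
1 = 15·111 − 52·32
1 = −52·476 + 223·111
1 = 223·587 − 275·476
1 = −275·5759 + 2698·587
1 = 2698·17864 − 8369·5759
1 = −8369·398767 + 186816·17864
1 = 186816·9987039 − 4678769·398767
1 = −4678769·40346923 + 18901892·9987039
So 9987039·(18901892) ≡ 1 (mod 40346923), giving 9987039⁻¹ ≡ 18901892.
x ≡ 9987039⁻¹·16605175 ≡ 18901892·16605175 ≡ 20274120 (mod 40346923).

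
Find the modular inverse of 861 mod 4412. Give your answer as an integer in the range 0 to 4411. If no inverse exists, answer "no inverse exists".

Extended Euclidean algorithm:
4412 = 5·861 + 107
861 = 8·107 + 5
107 = 21·5 + 2
5 = 2·2 + 1
2 = 2·1 + 0
Since gcd(861, 4412) = 1, back-substitute to write 1 as a combination:
1 = 5 − 2·2
1 = −2·107 + 43·5
1 = 43·861 − 346·107
1 = −346·4412 + 1773·861
So 861·1773 ≡ 1 (mod 4412).

1773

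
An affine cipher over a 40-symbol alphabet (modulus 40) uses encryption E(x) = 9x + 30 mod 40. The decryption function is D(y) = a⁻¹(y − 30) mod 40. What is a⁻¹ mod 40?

Run Euclid on (40, 9):
40 = 4*9 + 4
9 = 2*4 + 1
4 = 4*1 + 0
Since gcd(9, 40) = 1, back-substitute to write 1 as a combination:
1 = 9 − 2·4
1 = −2·40 + 9·9
So 9·9 ≡ 1 (mod 40).

9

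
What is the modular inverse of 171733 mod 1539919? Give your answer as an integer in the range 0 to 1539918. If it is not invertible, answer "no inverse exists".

101703

gcd(1539919, 171733) by repeated division:
1539919 = 8*171733 + 166055
171733 = 1*166055 + 5678
166055 = 29*5678 + 1393
5678 = 4*1393 + 106
1393 = 13*106 + 15
106 = 7*15 + 1
15 = 15*1 + 0
gcd = 1, so the inverse exists. Back-substitute:
1 = 106 − 7·15
1 = −7·1393 + 92·106
1 = 92·5678 − 375·1393
1 = −375·166055 + 10967·5678
1 = 10967·171733 − 11342·166055
1 = −11342·1539919 + 101703·171733
So 171733·101703 ≡ 1 (mod 1539919).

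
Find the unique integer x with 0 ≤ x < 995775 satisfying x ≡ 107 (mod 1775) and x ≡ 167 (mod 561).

261032

Write x = 107 + 1775·k. Then 1775·k ≡ 167 − 107 ≡ 60 (mod 561).
Need 1775⁻¹ mod 561. Extended Euclid on (561, 92):
561 = 6·92 + 9
92 = 10·9 + 2
9 = 4·2 + 1
2 = 2·1 + 0
Back-substitute:
1 = 9 − 4·2
1 = −4·92 + 41·9
1 = 41·561 − 250·92
1775⁻¹ ≡ 311 (mod 561), so k ≡ 311·60 ≡ 147 (mod 561).
x = 107 + 1775·147 = 261032.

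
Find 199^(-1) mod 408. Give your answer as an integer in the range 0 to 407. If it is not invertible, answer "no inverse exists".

Apply the Euclidean algorithm to 408 and 199:
408 = 2*199 + 10
199 = 19*10 + 9
10 = 1*9 + 1
9 = 9*1 + 0
The gcd is 1. Working backward:
1 = 10 − 9
1 = −199 + 20·10
1 = 20·408 − 41·199
Thus 199·(-41) ≡ 1 (mod 408); reducing, -41 mod 408 = 367.

367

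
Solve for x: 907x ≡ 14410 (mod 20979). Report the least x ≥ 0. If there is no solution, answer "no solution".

19237

First find gcd(907, 20979):
20979 = 23×907 + 118
907 = 7×118 + 81
118 = 1×81 + 37
81 = 2×37 + 7
37 = 5×7 + 2
7 = 3×2 + 1
2 = 2×1 + 0
gcd = 1, so a unique solution mod 20979 exists.
Back-substitute for the Bézout coefficients:
1 = 7 − 3·2
1 = −3·37 + 16·7
1 = 16·81 − 35·37
1 = −35·118 + 51·81
1 = 51·907 − 392·118
1 = −392·20979 + 9067·907
So 907·(9067) ≡ 1 (mod 20979), giving 907⁻¹ ≡ 9067.
x ≡ 907⁻¹·14410 ≡ 9067·14410 ≡ 19237 (mod 20979).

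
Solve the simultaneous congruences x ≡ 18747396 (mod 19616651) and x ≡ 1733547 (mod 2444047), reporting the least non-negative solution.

Write x = 18747396 + 19616651·k. Then 19616651·k ≡ 1733547 − 18747396 ≡ 94480 (mod 2444047).
Need 19616651⁻¹ mod 2444047. Extended Euclid on (2444047, 64275):
2444047 = 38*64275 + 1597
64275 = 40*1597 + 395
1597 = 4*395 + 17
395 = 23*17 + 4
17 = 4*4 + 1
4 = 4*1 + 0
Back-substitute:
1 = 17 − 4·4
1 = −4·395 + 93·17
1 = 93·1597 − 376·395
1 = −376·64275 + 15133·1597
1 = 15133·2444047 − 575430·64275
19616651⁻¹ ≡ 1868617 (mod 2444047), so k ≡ 1868617·94480 ≡ 1199115 (mod 2444047).
x = 18747396 + 19616651·1199115 = 23522639211261.

23522639211261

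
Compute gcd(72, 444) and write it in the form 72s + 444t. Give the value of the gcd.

Apply Euclid's algorithm to 444 and 72:
444 = 6·72 + 12
72 = 6·12 + 0
gcd(72, 444) = 12.
Back-substituting:
12 = 444 − 6·72
So 12 = (1)·444 + (-6)·72.

12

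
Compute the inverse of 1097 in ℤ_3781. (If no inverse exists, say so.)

3264

Apply the Euclidean algorithm to 3781 and 1097:
3781 = 3*1097 + 490
1097 = 2*490 + 117
490 = 4*117 + 22
117 = 5*22 + 7
22 = 3*7 + 1
7 = 7*1 + 0
gcd = 1, so the inverse exists. Back-substitute:
1 = 22 − 3·7
1 = −3·117 + 16·22
1 = 16·490 − 67·117
1 = −67·1097 + 150·490
1 = 150·3781 − 517·1097
Hence 1097⁻¹ ≡ -517 ≡ 3264 (mod 3781).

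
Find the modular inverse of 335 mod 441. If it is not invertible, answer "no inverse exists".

gcd(441, 335) by repeated division:
441 = 1*335 + 106
335 = 3*106 + 17
106 = 6*17 + 4
17 = 4*4 + 1
4 = 4*1 + 0
Since gcd(335, 441) = 1, back-substitute to write 1 as a combination:
1 = 17 − 4·4
1 = −4·106 + 25·17
1 = 25·335 − 79·106
1 = −79·441 + 104·335
So 335·104 ≡ 1 (mod 441).

104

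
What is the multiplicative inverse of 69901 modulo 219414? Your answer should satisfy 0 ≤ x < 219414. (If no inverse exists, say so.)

no inverse exists

Euclidean algorithm on 219414, 69901:
219414 = 3*69901 + 9711
69901 = 7*9711 + 1924
9711 = 5*1924 + 91
1924 = 21*91 + 13
91 = 7*13 + 0
The gcd is 13, not 1, hence no inverse exists.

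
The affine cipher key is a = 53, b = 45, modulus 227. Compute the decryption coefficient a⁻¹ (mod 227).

Apply the Euclidean algorithm to 227 and 53:
227 = 4*53 + 15
53 = 3*15 + 8
15 = 1*8 + 7
8 = 1*7 + 1
7 = 7*1 + 0
The gcd is 1. Working backward:
1 = 8 − 7
1 = −15 + 2·8
1 = 2·53 − 7·15
1 = −7·227 + 30·53
So 53·30 ≡ 1 (mod 227).

30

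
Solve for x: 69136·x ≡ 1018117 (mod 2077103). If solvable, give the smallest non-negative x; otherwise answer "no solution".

First find gcd(69136, 2077103):
2077103 = 30×69136 + 3023
69136 = 22×3023 + 2630
3023 = 1×2630 + 393
2630 = 6×393 + 272
393 = 1×272 + 121
272 = 2×121 + 30
121 = 4×30 + 1
30 = 30×1 + 0
gcd = 1, so a unique solution mod 2077103 exists.
Back-substitute for the Bézout coefficients:
1 = 121 − 4·30
1 = −4·272 + 9·121
1 = 9·393 − 13·272
1 = −13·2630 + 87·393
1 = 87·3023 − 100·2630
1 = −100·69136 + 2287·3023
1 = 2287·2077103 − 68710·69136
So 69136·(-68710) ≡ 1 (mod 2077103), giving 69136⁻¹ ≡ 2008393.
x ≡ 69136⁻¹·1018117 ≡ 2008393·1018117 ≡ 2009970 (mod 2077103).

2009970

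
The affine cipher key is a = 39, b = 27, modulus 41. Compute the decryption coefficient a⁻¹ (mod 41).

Run Euclid on (41, 39):
41 = 1*39 + 2
39 = 19*2 + 1
2 = 2*1 + 0
The gcd is 1. Working backward:
1 = 39 − 19·2
1 = −19·41 + 20·39
So 39·20 ≡ 1 (mod 41).

20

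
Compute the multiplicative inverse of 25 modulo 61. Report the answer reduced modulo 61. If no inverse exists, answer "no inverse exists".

22

Apply the Euclidean algorithm to 61 and 25:
61 = 2×25 + 11
25 = 2×11 + 3
11 = 3×3 + 2
3 = 1×2 + 1
2 = 2×1 + 0
Since gcd(25, 61) = 1, back-substitute to write 1 as a combination:
1 = 3 − 2
1 = −11 + 4·3
1 = 4·25 − 9·11
1 = −9·61 + 22·25
So 25·22 ≡ 1 (mod 61).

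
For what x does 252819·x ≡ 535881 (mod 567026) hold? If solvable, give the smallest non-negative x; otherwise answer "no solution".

First find gcd(252819, 567026):
567026 = 2×252819 + 61388
252819 = 4×61388 + 7267
61388 = 8×7267 + 3252
7267 = 2×3252 + 763
3252 = 4×763 + 200
763 = 3×200 + 163
200 = 1×163 + 37
163 = 4×37 + 15
37 = 2×15 + 7
15 = 2×7 + 1
7 = 7×1 + 0
gcd = 1, so a unique solution mod 567026 exists.
Back-substitute for the Bézout coefficients:
1 = 15 − 2·7
1 = −2·37 + 5·15
1 = 5·163 − 22·37
1 = −22·200 + 27·163
1 = 27·763 − 103·200
1 = −103·3252 + 439·763
1 = 439·7267 − 981·3252
1 = −981·61388 + 8287·7267
1 = 8287·252819 − 34129·61388
1 = −34129·567026 + 76545·252819
So 252819·(76545) ≡ 1 (mod 567026), giving 252819⁻¹ ≡ 76545.
x ≡ 252819⁻¹·535881 ≡ 76545·535881 ≡ 350305 (mod 567026).

350305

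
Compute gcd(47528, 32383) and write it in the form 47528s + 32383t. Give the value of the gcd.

Repeated division:
47528 = 1×32383 + 15145
32383 = 2×15145 + 2093
15145 = 7×2093 + 494
2093 = 4×494 + 117
494 = 4×117 + 26
117 = 4×26 + 13
26 = 2×13 + 0
gcd(47528, 32383) = 13.
Working backward:
13 = 117 − 4·26
13 = −4·494 + 17·117
13 = 17·2093 − 72·494
13 = −72·15145 + 521·2093
13 = 521·32383 − 1114·15145
13 = −1114·47528 + 1635·32383
So 13 = (-1114)·47528 + (1635)·32383.

13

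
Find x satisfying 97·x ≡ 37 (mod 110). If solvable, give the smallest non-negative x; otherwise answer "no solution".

31

First find gcd(97, 110):
110 = 1×97 + 13
97 = 7×13 + 6
13 = 2×6 + 1
6 = 6×1 + 0
gcd = 1, so a unique solution mod 110 exists.
Back-substitute for the Bézout coefficients:
1 = 13 − 2·6
1 = −2·97 + 15·13
1 = 15·110 − 17·97
So 97·(-17) ≡ 1 (mod 110), giving 97⁻¹ ≡ 93.
x ≡ 97⁻¹·37 ≡ 93·37 ≡ 31 (mod 110).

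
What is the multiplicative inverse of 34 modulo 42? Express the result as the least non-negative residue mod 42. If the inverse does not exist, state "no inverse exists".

no inverse exists

Compute gcd(34, 42):
42 = 1×34 + 8
34 = 4×8 + 2
8 = 4×2 + 0
Since gcd = 2 > 1, 34 is not a unit mod 42.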